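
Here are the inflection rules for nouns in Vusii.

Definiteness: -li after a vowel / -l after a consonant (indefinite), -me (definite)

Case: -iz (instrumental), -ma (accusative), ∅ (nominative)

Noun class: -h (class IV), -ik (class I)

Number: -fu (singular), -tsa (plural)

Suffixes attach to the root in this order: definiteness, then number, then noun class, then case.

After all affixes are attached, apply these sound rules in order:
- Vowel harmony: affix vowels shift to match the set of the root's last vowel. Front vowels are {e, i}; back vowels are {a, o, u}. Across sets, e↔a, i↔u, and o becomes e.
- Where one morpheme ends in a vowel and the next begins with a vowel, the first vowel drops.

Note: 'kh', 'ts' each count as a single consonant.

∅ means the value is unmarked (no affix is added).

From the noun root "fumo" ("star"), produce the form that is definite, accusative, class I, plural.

fumomatsukma

Attach definiteness definite -me → fumome.
Attach number plural -tsa → fumometsa.
Attach noun class class I -ik → fumometsaik.
Attach case accusative -ma → fumometsaikma.
Apply vowel harmony: fumometsaikma → fumomatsaukma.
Apply vowel deletion: fumomatsaukma → fumomatsukma.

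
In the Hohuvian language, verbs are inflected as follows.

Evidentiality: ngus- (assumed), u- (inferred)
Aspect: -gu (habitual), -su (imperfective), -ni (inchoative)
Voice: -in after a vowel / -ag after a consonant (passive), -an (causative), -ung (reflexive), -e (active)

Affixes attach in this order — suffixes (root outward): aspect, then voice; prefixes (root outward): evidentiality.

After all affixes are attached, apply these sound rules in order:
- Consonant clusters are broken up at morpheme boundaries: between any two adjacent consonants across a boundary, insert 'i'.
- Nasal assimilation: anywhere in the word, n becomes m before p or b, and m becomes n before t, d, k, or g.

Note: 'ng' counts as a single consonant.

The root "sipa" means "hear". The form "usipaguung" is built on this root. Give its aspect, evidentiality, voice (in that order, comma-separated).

Segment: u-sipa-gu-ung.
aspect: -gu → habitual.
evidentiality: u- → inferred.
voice: -ung → reflexive.

habitual, inferred, reflexive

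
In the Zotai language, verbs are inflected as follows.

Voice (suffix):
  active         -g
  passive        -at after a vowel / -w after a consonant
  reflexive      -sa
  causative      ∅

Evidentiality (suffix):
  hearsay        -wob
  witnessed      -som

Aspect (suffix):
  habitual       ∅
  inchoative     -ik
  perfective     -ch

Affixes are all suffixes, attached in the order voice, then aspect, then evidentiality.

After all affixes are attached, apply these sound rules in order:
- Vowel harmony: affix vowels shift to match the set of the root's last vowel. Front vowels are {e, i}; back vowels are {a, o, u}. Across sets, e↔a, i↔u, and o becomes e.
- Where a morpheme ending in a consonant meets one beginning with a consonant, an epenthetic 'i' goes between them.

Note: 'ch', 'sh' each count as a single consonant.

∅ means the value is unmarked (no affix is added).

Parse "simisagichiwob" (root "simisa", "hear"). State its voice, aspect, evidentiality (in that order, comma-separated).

active, perfective, hearsay

Segment: simisa-g-ch-wob.
voice: -g → active.
aspect: -ch → perfective.
evidentiality: -wob → hearsay.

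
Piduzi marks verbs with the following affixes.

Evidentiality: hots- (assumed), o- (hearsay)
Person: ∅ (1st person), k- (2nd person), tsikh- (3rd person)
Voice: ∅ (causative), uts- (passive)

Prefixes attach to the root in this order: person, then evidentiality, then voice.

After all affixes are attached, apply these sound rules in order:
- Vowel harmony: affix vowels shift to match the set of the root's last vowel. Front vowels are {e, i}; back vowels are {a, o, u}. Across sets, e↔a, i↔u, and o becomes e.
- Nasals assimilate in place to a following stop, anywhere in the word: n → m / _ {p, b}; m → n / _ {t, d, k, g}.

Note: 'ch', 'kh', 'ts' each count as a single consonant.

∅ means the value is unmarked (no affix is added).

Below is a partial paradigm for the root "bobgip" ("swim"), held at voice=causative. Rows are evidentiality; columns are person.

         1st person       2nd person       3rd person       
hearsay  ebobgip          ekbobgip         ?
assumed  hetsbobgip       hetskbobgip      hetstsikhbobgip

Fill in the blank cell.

etsikhbobgip

Attach person 3rd person tsikh- → tsikhbobgip.
Attach evidentiality hearsay o- → otsikhbobgip.
voice = causative: zero marking, form stays otsikhbobgip.
Apply vowel harmony: otsikhbobgip → etsikhbobgip.
Nasal assimilation: no change.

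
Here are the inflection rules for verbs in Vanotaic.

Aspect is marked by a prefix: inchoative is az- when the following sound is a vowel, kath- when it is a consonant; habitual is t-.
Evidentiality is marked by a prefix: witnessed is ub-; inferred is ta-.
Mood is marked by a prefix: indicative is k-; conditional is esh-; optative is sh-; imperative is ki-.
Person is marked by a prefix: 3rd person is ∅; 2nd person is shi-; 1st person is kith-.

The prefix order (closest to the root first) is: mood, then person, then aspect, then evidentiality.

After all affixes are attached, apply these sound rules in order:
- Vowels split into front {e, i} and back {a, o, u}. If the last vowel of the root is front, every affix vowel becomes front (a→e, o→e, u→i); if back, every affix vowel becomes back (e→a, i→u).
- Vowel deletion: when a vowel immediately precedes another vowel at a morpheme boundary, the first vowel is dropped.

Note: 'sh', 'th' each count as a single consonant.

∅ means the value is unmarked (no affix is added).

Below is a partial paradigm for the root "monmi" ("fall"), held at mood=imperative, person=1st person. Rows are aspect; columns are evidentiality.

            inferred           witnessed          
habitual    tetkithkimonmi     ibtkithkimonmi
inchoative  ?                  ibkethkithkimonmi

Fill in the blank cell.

tekethkithkimonmi

Attach mood imperative ki- → kimonmi.
Attach person 1st person kith- → kithkimonmi.
Attach aspect inchoative kath- (before consonant 'k') → kathkithkimonmi.
Attach evidentiality inferred ta- → takathkithkimonmi.
Apply vowel harmony: takathkithkimonmi → tekethkithkimonmi.
Vowel deletion: no change.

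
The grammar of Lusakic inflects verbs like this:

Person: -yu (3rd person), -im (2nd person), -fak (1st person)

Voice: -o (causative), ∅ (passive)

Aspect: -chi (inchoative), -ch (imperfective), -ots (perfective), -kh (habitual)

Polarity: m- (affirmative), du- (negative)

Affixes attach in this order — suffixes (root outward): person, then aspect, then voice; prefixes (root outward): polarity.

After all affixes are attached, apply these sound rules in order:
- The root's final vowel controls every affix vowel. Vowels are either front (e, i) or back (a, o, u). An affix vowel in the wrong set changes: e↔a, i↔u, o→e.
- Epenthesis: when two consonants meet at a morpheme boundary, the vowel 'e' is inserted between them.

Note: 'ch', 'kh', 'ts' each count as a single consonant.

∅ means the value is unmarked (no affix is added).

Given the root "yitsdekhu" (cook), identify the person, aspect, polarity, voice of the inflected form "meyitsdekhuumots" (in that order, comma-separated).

Segment: m-yitsdekhu-im-ots.
person: -im → 2nd person.
aspect: -ots → perfective.
polarity: m- → affirmative.
voice: ∅ → passive.

2nd person, perfective, affirmative, passive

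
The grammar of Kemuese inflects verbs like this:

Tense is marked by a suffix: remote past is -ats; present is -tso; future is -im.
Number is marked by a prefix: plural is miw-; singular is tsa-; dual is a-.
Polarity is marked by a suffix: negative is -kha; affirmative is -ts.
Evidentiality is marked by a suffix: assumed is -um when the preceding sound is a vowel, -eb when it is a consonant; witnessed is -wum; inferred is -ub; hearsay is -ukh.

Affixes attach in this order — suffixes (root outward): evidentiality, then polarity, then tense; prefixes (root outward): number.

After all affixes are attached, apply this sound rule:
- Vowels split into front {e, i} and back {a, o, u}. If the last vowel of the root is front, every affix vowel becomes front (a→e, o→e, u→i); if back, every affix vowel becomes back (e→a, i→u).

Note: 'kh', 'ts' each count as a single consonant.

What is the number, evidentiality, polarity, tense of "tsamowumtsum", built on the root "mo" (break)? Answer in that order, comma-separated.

singular, witnessed, affirmative, future

Segment: tsa-mo-wum-ts-im.
number: tsa- → singular.
evidentiality: -wum → witnessed.
polarity: -ts → affirmative.
tense: -im → future.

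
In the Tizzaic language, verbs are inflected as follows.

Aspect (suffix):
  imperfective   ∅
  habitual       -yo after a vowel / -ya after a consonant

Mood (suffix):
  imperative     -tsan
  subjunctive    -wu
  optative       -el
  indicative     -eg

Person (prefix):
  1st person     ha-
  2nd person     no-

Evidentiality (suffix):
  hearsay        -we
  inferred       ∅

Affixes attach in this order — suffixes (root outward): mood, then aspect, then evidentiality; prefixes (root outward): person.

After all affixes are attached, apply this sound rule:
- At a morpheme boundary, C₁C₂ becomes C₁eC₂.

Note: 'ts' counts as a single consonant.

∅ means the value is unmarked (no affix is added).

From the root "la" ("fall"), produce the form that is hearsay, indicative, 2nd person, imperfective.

nolaegewe

Attach person 2nd person no- → nola.
Attach mood indicative -eg → nolaeg.
aspect = imperfective: zero marking, form stays nolaeg.
Attach evidentiality hearsay -we → nolaegwe.
Apply epenthesis: nolaegwe → nolaegewe.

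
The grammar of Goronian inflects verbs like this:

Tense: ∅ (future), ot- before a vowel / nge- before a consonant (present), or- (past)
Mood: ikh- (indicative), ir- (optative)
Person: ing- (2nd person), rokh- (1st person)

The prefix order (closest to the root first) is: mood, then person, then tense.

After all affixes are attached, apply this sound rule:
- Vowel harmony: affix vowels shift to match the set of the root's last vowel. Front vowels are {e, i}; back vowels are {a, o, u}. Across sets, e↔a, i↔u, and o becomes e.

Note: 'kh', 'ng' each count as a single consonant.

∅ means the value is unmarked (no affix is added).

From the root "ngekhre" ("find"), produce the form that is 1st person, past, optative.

errekhirngekhre

Attach mood optative ir- → irngekhre.
Attach person 1st person rokh- → rokhirngekhre.
Attach tense past or- → orrokhirngekhre.
Apply vowel harmony: orrokhirngekhre → errekhirngekhre.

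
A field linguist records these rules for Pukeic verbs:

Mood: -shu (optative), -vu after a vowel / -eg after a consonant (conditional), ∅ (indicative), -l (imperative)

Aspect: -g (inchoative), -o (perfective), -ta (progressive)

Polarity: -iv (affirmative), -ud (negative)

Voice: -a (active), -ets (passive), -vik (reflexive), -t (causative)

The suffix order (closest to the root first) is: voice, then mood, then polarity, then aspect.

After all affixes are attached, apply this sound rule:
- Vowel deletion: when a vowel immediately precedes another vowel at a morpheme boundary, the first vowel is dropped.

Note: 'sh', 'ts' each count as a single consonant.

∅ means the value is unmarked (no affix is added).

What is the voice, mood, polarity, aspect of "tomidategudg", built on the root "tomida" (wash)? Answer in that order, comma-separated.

causative, conditional, negative, inchoative

Segment: tomida-t-eg-ud-g.
voice: -t → causative.
mood: -vu/eg → conditional.
polarity: -ud → negative.
aspect: -g → inchoative.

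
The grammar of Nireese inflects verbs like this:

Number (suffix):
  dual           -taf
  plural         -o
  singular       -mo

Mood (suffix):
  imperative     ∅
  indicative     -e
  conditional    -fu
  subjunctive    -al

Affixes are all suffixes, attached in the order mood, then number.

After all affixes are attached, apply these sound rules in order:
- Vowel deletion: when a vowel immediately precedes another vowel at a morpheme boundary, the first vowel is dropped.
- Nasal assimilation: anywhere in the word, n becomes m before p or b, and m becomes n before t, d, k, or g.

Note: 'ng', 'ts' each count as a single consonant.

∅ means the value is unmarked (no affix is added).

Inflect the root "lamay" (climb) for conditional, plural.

Attach mood conditional -fu → lamayfu.
Attach number plural -o → lamayfuo.
Apply vowel deletion: lamayfuo → lamayfo.
Nasal assimilation: no change.

lamayfo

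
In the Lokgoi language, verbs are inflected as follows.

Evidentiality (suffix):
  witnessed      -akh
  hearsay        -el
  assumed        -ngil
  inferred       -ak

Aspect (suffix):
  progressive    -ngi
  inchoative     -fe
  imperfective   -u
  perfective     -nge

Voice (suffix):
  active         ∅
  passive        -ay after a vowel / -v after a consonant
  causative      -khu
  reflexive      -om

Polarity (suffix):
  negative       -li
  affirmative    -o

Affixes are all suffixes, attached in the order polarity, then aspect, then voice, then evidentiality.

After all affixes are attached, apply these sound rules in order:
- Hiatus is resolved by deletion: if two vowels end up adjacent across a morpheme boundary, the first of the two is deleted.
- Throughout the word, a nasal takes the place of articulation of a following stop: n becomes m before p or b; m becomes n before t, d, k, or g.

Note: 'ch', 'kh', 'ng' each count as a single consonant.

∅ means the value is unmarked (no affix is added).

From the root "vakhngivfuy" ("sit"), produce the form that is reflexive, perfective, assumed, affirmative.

vakhngivfuyongomngil

Attach polarity affirmative -o → vakhngivfuyo.
Attach aspect perfective -nge → vakhngivfuyonge.
Attach voice reflexive -om → vakhngivfuyongeom.
Attach evidentiality assumed -ngil → vakhngivfuyongeomngil.
Apply vowel deletion: vakhngivfuyongeomngil → vakhngivfuyongomngil.
Nasal assimilation: no change.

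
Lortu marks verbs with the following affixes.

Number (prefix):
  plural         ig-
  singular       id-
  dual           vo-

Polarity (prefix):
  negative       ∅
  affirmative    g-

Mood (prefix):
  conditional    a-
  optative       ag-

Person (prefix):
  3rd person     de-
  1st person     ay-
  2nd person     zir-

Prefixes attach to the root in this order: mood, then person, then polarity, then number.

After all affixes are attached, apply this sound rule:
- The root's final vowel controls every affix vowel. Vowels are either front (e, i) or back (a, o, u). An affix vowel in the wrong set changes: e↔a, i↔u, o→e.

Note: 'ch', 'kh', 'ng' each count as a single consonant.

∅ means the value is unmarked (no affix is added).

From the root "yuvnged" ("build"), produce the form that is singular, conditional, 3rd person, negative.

Attach mood conditional a- → ayuvnged.
Attach person 3rd person de- → deayuvnged.
polarity = negative: zero marking, form stays deayuvnged.
Attach number singular id- → iddeayuvnged.
Apply vowel harmony: iddeayuvnged → iddeeyuvnged.

iddeeyuvnged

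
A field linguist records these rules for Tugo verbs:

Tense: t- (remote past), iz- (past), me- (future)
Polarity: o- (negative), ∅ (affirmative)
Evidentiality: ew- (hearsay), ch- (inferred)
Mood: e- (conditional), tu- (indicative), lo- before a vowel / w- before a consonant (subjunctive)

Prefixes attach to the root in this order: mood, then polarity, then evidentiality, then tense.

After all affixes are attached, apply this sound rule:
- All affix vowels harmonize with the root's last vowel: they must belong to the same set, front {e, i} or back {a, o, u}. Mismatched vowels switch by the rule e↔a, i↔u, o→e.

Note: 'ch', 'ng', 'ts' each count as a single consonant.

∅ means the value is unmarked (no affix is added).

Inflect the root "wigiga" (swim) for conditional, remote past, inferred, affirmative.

tchawigiga

Attach mood conditional e- → ewigiga.
polarity = affirmative: zero marking, form stays ewigiga.
Attach evidentiality inferred ch- → chewigiga.
Attach tense remote past t- → tchewigiga.
Apply vowel harmony: tchewigiga → tchawigiga.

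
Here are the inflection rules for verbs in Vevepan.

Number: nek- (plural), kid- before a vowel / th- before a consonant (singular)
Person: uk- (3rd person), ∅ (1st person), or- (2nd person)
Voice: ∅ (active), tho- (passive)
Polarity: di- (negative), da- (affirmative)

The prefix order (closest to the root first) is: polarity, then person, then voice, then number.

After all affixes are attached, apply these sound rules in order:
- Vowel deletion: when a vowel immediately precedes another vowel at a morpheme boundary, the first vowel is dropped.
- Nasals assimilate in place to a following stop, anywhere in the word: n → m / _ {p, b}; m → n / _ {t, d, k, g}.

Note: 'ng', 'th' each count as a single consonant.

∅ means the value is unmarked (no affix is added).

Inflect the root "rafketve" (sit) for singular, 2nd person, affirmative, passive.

ththordarafketve

Attach polarity affirmative da- → darafketve.
Attach person 2nd person or- → ordarafketve.
Attach voice passive tho- → thoordarafketve.
Attach number singular th- (before consonant 'th') → ththoordarafketve.
Apply vowel deletion: ththoordarafketve → ththordarafketve.
Nasal assimilation: no change.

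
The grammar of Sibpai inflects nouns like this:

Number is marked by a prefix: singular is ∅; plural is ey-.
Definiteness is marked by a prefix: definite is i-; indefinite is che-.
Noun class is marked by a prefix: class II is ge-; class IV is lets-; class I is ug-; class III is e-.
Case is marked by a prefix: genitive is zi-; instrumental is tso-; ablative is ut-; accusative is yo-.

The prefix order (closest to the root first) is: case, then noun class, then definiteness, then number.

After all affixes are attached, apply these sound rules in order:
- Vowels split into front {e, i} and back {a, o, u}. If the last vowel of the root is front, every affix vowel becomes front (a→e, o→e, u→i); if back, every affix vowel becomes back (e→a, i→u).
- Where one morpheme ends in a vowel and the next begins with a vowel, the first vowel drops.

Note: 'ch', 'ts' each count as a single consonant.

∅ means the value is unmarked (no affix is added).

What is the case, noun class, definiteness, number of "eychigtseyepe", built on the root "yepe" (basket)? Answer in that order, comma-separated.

instrumental, class I, indefinite, plural

Segment: ey-che-ug-tso-yepe.
case: tso- → instrumental.
noun class: ug- → class I.
definiteness: che- → indefinite.
number: ey- → plural.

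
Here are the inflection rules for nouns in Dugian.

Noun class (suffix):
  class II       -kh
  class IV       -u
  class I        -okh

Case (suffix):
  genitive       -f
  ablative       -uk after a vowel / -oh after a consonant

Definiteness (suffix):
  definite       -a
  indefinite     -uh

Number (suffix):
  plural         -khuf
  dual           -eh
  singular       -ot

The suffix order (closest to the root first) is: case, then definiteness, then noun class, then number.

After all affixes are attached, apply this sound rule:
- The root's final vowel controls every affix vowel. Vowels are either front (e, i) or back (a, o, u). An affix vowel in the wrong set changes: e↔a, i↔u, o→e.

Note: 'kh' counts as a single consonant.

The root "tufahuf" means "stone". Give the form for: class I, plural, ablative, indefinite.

tufahufohuhokhkhuf

Attach case ablative -oh (after consonant 'f') → tufahufoh.
Attach definiteness indefinite -uh → tufahufohuh.
Attach noun class class I -okh → tufahufohuhokh.
Attach number plural -khuf → tufahufohuhokhkhuf.
Vowel harmony: no change.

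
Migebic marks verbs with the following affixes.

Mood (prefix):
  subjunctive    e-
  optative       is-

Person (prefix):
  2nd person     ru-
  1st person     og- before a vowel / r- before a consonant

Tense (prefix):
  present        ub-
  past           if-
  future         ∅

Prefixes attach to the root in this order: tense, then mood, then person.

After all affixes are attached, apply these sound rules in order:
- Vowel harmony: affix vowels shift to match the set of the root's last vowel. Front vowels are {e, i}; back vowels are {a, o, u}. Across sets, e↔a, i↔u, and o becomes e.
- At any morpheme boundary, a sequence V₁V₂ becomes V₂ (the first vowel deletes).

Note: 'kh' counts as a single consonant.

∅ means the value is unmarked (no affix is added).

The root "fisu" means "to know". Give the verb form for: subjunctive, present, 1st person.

Attach tense present ub- → ubfisu.
Attach mood subjunctive e- → eubfisu.
Attach person 1st person og- (before vowel 'e') → ogeubfisu.
Apply vowel harmony: ogeubfisu → ogaubfisu.
Apply vowel deletion: ogaubfisu → ogubfisu.

ogubfisu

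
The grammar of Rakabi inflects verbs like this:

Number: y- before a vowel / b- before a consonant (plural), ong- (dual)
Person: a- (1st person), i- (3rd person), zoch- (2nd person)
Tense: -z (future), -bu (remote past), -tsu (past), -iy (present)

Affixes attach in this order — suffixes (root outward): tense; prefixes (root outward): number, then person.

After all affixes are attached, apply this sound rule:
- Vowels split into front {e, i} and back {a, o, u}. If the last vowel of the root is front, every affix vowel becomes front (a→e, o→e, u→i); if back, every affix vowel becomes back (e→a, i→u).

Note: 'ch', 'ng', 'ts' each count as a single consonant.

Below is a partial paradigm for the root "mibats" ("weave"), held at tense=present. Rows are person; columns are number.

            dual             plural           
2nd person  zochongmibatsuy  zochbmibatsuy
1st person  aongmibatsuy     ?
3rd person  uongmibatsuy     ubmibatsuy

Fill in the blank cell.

Attach tense present -iy → mibatsiy.
Attach number plural b- (before consonant 'm') → bmibatsiy.
Attach person 1st person a- → abmibatsiy.
Apply vowel harmony: abmibatsiy → abmibatsuy.

abmibatsuy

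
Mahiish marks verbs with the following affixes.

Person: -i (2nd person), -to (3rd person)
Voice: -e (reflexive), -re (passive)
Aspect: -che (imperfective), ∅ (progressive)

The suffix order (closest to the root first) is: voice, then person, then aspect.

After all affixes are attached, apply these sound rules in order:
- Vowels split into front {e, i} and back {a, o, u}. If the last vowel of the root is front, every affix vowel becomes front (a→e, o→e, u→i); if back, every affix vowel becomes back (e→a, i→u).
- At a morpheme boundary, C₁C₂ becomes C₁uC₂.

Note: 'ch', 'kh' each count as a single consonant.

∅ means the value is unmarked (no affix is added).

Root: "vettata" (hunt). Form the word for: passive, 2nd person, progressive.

vettatarau

Attach voice passive -re → vettatare.
Attach person 2nd person -i → vettatarei.
aspect = progressive: zero marking, form stays vettatarei.
Apply vowel harmony: vettatarei → vettatarau.
Epenthesis: no change.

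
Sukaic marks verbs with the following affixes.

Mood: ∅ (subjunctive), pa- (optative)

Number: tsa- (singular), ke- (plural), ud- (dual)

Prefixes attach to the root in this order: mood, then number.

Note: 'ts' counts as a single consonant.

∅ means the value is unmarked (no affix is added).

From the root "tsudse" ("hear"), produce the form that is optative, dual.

Attach mood optative pa- → patsudse.
Attach number dual ud- → udpatsudse.

udpatsudse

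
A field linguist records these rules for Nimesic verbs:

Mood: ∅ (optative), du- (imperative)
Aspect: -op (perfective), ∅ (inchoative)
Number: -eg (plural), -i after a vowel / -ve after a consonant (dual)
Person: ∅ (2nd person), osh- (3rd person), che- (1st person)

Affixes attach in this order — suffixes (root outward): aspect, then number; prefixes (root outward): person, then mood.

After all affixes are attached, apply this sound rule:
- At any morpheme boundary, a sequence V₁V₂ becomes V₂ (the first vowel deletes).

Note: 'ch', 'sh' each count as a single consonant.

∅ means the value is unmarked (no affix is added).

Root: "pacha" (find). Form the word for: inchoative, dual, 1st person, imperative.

aspect = inchoative: zero marking, form stays pacha.
Attach person 1st person che- → chepacha.
Attach mood imperative du- → duchepacha.
Attach number dual -i (after vowel 'a') → duchepachai.
Apply vowel deletion: duchepachai → duchepachi.

duchepachi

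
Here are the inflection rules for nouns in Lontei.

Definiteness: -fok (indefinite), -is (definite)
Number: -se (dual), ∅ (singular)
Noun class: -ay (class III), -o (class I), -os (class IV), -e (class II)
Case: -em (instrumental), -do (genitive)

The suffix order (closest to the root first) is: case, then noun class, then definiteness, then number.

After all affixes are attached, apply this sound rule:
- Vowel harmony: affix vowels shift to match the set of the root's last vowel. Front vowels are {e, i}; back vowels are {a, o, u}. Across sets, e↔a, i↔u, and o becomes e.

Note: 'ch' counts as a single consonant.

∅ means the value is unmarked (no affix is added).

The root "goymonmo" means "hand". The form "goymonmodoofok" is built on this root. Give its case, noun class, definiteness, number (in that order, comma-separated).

genitive, class I, indefinite, singular

Segment: goymonmo-do-o-fok.
case: -do → genitive.
noun class: -o → class I.
definiteness: -fok → indefinite.
number: ∅ → singular.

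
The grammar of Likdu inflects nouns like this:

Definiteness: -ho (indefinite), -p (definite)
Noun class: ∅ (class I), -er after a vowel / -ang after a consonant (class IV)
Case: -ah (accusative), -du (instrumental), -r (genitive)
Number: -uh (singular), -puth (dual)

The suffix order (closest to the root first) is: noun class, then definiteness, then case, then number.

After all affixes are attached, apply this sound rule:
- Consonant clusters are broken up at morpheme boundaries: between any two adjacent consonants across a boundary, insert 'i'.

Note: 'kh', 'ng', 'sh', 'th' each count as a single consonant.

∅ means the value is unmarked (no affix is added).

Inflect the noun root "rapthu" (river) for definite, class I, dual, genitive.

noun class = class I: zero marking, form stays rapthu.
Attach definiteness definite -p → rapthup.
Attach case genitive -r → rapthupr.
Attach number dual -puth → rapthuprputh.
Apply epenthesis: rapthuprputh → rapthupiriputh.

rapthupiriputh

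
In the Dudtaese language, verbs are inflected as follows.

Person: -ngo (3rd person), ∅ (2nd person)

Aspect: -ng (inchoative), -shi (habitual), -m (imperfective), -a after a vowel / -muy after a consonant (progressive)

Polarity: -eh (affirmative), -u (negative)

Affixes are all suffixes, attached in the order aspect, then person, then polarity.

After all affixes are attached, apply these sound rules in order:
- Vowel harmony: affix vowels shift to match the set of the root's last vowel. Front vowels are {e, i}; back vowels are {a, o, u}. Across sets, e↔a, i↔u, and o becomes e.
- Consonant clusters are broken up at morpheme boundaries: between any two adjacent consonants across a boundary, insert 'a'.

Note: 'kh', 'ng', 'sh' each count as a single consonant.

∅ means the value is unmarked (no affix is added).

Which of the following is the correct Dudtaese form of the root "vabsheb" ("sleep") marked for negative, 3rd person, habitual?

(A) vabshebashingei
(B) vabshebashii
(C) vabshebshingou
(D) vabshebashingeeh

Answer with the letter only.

Attach aspect habitual -shi → vabshebshi.
Attach person 3rd person -ngo → vabshebshingo.
Attach polarity negative -u → vabshebshingou.
Apply vowel harmony: vabshebshingou → vabshebshingei.
Apply epenthesis: vabshebshingei → vabshebashingei.
So the correct form is vabshebashingei, option (A).
(D) vabshebashingeeh is wrong: it uses affirmative instead of negative for polarity.
(B) vabshebashii is wrong: it uses 2nd person instead of 3rd person for person.
(C) vabshebshingou is wrong: it fails to apply the sound rule(s).

A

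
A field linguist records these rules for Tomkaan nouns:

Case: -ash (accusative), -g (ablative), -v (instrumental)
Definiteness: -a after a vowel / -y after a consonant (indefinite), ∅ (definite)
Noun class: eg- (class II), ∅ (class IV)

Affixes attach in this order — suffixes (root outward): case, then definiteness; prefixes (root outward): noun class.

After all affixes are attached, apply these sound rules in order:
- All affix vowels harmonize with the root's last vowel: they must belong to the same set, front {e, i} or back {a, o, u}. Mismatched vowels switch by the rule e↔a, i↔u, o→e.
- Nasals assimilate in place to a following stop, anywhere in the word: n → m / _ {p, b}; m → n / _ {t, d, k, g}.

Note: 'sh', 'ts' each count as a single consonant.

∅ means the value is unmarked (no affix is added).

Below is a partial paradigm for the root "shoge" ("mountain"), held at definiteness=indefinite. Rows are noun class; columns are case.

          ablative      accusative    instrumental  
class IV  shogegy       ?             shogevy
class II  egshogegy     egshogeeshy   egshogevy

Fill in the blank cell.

Attach case accusative -ash → shogeash.
Attach definiteness indefinite -y (after consonant 'sh') → shogeashy.
noun class = class IV: zero marking, form stays shogeashy.
Apply vowel harmony: shogeashy → shogeeshy.
Nasal assimilation: no change.

shogeeshy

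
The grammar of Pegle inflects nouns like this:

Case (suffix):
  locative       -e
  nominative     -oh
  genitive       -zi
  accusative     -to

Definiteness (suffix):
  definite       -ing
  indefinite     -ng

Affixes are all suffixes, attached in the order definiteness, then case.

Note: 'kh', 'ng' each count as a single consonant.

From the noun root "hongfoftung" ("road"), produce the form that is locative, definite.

hongfoftunginge

Attach definiteness definite -ing → hongfoftunging.
Attach case locative -e → hongfoftunginge.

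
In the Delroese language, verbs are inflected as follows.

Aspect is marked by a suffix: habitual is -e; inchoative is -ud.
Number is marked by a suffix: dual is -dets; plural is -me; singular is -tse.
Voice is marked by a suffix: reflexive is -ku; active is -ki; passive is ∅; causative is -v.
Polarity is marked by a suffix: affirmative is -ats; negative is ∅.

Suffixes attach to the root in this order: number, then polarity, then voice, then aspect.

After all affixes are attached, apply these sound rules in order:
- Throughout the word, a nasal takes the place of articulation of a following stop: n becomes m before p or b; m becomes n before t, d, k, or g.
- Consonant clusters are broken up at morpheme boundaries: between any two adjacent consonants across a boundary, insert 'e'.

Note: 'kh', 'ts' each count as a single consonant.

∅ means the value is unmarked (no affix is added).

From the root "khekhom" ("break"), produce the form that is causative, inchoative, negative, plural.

khekhomemevud

Attach number plural -me → khekhomme.
polarity = negative: zero marking, form stays khekhomme.
Attach voice causative -v → khekhommev.
Attach aspect inchoative -ud → khekhommevud.
Nasal assimilation: no change.
Apply epenthesis: khekhommevud → khekhomemevud.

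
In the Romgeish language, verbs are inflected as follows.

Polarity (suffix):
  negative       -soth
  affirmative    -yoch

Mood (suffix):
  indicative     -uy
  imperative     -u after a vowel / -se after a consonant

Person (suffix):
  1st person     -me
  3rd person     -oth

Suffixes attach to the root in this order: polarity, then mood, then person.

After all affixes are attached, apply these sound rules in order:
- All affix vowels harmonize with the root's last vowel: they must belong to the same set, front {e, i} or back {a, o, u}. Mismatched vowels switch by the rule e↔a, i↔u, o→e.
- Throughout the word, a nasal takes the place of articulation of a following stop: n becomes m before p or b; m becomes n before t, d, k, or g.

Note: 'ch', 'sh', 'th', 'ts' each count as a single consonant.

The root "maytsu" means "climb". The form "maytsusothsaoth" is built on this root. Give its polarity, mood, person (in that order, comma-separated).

Segment: maytsu-soth-se-oth.
polarity: -soth → negative.
mood: -u/se → imperative.
person: -oth → 3rd person.

negative, imperative, 3rd person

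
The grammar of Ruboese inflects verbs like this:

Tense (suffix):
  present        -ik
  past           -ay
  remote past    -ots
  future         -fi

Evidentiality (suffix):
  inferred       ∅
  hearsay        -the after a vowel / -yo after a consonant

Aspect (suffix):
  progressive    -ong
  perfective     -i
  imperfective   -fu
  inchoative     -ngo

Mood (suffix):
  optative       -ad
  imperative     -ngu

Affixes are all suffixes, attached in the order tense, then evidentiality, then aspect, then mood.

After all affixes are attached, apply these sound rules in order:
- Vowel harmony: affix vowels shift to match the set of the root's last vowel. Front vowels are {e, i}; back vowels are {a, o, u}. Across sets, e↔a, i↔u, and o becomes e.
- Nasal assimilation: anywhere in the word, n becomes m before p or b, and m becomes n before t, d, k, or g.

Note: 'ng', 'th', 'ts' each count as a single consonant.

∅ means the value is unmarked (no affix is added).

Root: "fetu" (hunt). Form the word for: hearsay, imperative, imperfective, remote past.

fetuotsyofungu

Attach tense remote past -ots → fetuots.
Attach evidentiality hearsay -yo (after consonant 'ts') → fetuotsyo.
Attach aspect imperfective -fu → fetuotsyofu.
Attach mood imperative -ngu → fetuotsyofungu.
Vowel harmony: no change.
Nasal assimilation: no change.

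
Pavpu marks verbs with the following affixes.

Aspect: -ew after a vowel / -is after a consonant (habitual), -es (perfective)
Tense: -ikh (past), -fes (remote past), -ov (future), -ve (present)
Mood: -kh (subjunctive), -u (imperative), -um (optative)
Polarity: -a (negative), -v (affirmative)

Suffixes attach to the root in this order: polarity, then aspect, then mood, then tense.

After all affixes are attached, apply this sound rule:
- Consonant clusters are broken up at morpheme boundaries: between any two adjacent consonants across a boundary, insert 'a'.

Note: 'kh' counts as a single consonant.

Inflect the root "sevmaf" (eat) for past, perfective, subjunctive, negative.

Attach polarity negative -a → sevmafa.
Attach aspect perfective -es → sevmafaes.
Attach mood subjunctive -kh → sevmafaeskh.
Attach tense past -ikh → sevmafaeskhikh.
Apply epenthesis: sevmafaeskhikh → sevmafaesakhikh.

sevmafaesakhikh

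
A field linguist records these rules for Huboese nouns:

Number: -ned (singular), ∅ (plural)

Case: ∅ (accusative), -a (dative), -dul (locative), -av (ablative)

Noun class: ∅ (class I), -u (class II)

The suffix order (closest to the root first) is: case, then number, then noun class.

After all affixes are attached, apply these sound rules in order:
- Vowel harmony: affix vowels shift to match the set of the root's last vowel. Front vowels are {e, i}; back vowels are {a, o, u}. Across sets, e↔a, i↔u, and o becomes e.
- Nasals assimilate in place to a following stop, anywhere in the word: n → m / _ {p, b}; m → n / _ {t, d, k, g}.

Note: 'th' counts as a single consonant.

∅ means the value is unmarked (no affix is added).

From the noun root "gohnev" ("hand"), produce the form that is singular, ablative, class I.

gohnevevned

Attach case ablative -av → gohnevav.
Attach number singular -ned → gohnevavned.
noun class = class I: zero marking, form stays gohnevavned.
Apply vowel harmony: gohnevavned → gohnevevned.
Nasal assimilation: no change.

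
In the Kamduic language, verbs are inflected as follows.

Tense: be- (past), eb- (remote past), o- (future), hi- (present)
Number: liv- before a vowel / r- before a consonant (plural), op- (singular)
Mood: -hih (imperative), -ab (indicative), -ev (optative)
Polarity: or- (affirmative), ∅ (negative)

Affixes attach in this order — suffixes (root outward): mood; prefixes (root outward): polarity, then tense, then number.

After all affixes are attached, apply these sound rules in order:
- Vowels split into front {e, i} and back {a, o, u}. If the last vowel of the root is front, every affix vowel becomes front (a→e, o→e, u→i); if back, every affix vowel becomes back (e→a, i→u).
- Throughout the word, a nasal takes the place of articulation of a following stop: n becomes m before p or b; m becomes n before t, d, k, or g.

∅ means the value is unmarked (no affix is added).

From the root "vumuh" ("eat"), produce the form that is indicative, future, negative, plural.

luvovumuhab

polarity = negative: zero marking, form stays vumuh.
Attach tense future o- → ovumuh.
Attach number plural liv- (before vowel 'o') → livovumuh.
Attach mood indicative -ab → livovumuhab.
Apply vowel harmony: livovumuhab → luvovumuhab.
Nasal assimilation: no change.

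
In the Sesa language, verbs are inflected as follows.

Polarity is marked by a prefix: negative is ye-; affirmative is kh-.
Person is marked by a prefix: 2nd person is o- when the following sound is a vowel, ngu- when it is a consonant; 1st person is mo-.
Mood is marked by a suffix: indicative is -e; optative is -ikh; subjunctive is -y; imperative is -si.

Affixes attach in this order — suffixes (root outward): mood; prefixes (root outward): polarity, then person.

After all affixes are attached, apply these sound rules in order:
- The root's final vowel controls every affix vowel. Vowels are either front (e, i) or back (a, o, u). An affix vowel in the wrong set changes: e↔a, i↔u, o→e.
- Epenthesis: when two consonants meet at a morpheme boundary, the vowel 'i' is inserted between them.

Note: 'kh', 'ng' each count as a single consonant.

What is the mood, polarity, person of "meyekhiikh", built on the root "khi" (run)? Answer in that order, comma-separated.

Segment: mo-ye-khi-ikh.
mood: -ikh → optative.
polarity: ye- → negative.
person: mo- → 1st person.

optative, negative, 1st person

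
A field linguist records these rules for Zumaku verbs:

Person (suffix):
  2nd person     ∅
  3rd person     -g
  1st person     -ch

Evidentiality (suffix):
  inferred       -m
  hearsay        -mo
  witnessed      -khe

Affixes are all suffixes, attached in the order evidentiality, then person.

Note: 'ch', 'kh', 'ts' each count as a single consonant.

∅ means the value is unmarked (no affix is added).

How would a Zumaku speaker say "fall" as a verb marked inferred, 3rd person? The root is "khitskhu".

Attach evidentiality inferred -m → khitskhum.
Attach person 3rd person -g → khitskhumg.

khitskhumg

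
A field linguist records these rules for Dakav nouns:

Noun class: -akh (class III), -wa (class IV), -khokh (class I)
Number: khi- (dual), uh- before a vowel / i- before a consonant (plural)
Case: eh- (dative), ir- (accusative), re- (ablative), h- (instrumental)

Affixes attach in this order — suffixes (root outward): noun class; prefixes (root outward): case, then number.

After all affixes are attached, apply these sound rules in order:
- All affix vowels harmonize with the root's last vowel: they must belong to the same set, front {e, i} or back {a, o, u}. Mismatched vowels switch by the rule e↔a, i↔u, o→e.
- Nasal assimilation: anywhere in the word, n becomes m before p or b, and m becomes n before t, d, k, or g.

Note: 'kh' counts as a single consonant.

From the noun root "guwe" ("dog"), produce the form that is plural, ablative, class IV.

Attach case ablative re- → reguwe.
Attach number plural i- (before consonant 'r') → ireguwe.
Attach noun class class IV -wa → ireguwewa.
Apply vowel harmony: ireguwewa → ireguwewe.
Nasal assimilation: no change.

ireguwewe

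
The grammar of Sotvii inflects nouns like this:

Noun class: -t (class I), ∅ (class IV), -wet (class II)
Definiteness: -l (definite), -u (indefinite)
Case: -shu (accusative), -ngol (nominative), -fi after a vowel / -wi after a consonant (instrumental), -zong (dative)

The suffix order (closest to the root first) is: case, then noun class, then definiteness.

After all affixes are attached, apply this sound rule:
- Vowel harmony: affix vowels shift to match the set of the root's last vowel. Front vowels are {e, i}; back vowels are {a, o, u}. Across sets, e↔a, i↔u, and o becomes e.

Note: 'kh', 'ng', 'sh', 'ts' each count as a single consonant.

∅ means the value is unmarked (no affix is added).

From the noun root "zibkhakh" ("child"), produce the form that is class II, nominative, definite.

Attach case nominative -ngol → zibkhakhngol.
Attach noun class class II -wet → zibkhakhngolwet.
Attach definiteness definite -l → zibkhakhngolwetl.
Apply vowel harmony: zibkhakhngolwetl → zibkhakhngolwatl.

zibkhakhngolwatl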